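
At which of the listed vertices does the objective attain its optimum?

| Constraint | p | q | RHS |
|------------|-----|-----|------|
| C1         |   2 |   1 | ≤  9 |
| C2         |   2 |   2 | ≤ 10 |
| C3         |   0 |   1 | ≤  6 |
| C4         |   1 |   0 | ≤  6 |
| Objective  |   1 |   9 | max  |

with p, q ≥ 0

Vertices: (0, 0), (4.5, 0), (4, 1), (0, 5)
Evaluating z = p + 9q at each vertex:
  (0, 0): z = 0
  (4.5, 0): z = 4.5
  (4, 1): z = 13
  (0, 5): z = 45

The largest value is z = 45, attained at (0, 5).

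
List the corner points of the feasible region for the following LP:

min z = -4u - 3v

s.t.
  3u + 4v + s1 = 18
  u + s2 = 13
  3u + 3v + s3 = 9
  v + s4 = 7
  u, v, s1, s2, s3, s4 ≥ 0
Each vertex is the intersection of two constraint boundaries that also satisfies all remaining constraints:
  u = 0 and v = 0 → (0, 0)
  3u + 3v = 9 and v = 0 → (3, 0)
  3u + 3v = 9 and u = 0 → (0, 3)

Vertices: (0, 0), (3, 0), (0, 3)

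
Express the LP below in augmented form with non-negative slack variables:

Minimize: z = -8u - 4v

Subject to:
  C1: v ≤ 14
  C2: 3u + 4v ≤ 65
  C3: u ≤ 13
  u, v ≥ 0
min z = -8u - 4v

s.t.
  v + s1 = 14
  3u + 4v + s2 = 65
  u + s3 = 13
  u, v, s1, s2, s3 ≥ 0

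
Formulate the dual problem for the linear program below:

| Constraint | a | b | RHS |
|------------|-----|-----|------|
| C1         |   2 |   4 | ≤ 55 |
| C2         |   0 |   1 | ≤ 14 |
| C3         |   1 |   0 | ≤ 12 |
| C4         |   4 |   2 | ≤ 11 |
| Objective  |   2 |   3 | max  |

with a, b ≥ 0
Minimize: z = 55y1 + 14y2 + 12y3 + 11y4

Subject to:
  C1: -2y1 - y3 - 4y4 ≤ -2
  C2: -4y1 - y2 - 2y4 ≤ -3
  y1, y2, y3, y4 ≥ 0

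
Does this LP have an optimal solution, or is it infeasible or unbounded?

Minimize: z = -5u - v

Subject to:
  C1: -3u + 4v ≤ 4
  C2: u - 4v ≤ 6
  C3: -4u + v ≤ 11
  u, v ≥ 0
Feasible point: (0, 0) satisfies every constraint, so the LP is feasible.
Direction d = (4, 3): for each constraint row a, a·d ≤ 0 —
  (-3)(4) + (4)(3) = 0 ≤ 0
  (1)(4) + (-4)(3) = -8 ≤ 0
  (-4)(4) + (1)(3) = -13 ≤ 0
and d ≥ 0, so (0, 0) + t·d stays feasible for every t ≥ 0. Along this ray z = -5u - v changes by -23 per unit t, so z → −∞.

Unbounded: there is a feasible ray along which z → −∞.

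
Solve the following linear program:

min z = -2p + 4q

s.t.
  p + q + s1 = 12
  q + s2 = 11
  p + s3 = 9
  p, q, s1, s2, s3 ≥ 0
p = 9, q = 0, z = -18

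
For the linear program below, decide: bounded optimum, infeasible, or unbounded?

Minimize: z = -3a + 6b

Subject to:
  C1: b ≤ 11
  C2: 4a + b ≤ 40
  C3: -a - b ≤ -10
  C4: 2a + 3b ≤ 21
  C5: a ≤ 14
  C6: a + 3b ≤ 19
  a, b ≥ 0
The point (10, 0) satisfies every constraint, so the LP is feasible; the constraints give a ≤ 14 and b ≤ 11, which with a, b ≥ 0 keep the feasible region inside a bounded box. A feasible, bounded LP attains a finite optimum at a vertex.

Evaluating z = -3a + 6b at each vertex:
  (10, 0): z = -30
  (9.9, 0.4): z = -27.3
  (9, 1): z = -21

The LP has an optimal solution: (10, 0) with z = -30.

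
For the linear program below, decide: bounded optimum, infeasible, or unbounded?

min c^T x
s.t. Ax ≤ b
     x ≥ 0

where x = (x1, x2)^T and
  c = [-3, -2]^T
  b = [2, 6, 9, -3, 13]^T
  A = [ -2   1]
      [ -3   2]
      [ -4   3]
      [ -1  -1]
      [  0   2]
Feasible point: (1, 2) satisfies every constraint, so the LP is feasible.
Direction d = (1, 0): for each constraint row a, a·d ≤ 0 —
  (-2)(1) + (1)(0) = -2 ≤ 0
  (-3)(1) + (2)(0) = -3 ≤ 0
  (-4)(1) + (3)(0) = -4 ≤ 0
  (-1)(1) + (-1)(0) = -1 ≤ 0
  (0)(1) + (2)(0) = 0 ≤ 0
and d ≥ 0, so (1, 2) + t·d stays feasible for every t ≥ 0. Along this ray z = -3x1 - 2x2 changes by -3 per unit t, so z → −∞.

Unbounded — the objective can decrease without bound over the feasible region.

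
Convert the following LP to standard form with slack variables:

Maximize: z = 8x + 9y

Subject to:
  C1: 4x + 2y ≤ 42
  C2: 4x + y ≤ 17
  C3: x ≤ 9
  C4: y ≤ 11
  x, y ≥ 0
max z = 8x + 9y

s.t.
  4x + 2y + s1 = 42
  4x + y + s2 = 17
  x + s3 = 9
  y + s4 = 11
  x, y, s1, s2, s3, s4 ≥ 0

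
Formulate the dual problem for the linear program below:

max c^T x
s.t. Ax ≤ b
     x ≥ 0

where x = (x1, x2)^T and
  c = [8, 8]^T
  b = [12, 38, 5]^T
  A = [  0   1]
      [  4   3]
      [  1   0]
Minimize: z = 12y1 + 38y2 + 5y3

Subject to:
  C1: -4y2 - y3 ≤ -8
  C2: -y1 - 3y2 ≤ -8
  y1, y2, y3 ≥ 0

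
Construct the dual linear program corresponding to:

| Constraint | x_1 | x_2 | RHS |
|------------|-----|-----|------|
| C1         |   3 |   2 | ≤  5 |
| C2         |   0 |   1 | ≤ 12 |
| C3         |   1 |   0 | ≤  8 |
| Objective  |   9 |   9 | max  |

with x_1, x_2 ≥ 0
Minimize: z = 5y1 + 12y2 + 8y3

Subject to:
  C1: -3y1 - y3 ≤ -9
  C2: -2y1 - y2 ≤ -9
  y1, y2, y3 ≥ 0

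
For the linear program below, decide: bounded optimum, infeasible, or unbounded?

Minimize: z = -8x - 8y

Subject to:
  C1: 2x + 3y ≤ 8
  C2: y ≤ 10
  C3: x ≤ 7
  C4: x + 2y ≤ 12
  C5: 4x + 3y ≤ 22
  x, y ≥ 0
The point (4, 0) satisfies every constraint, so the LP is feasible; the constraints give x ≤ 7 and y ≤ 10, which with x, y ≥ 0 keep the feasible region inside a bounded box. A feasible, bounded LP attains a finite optimum at a vertex.

Evaluating z = -8x - 8y at each vertex:
  (0, 0): z = 0
  (4, 0): z = -32
  (0, 2.667): z = -21.33

Bounded optimum: z* = -32 at (4, 0).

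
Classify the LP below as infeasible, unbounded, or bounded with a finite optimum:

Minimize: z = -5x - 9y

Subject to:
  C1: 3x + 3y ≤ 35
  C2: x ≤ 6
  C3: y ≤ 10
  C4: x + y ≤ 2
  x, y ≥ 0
The point (0, 2) satisfies every constraint, so the LP is feasible; the constraints give x ≤ 6 and y ≤ 10, which with x, y ≥ 0 keep the feasible region inside a bounded box. A feasible, bounded LP attains a finite optimum at a vertex.

Evaluating z = -5x - 9y at each vertex:
  (0, 0): z = 0
  (2, 0): z = -10
  (0, 2): z = -18

Bounded optimum: z* = -18 at (0, 2).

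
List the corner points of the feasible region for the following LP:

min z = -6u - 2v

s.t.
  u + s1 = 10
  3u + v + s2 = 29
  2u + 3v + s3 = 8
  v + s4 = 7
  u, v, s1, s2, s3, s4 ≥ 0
Each vertex is the intersection of two constraint boundaries that also satisfies all remaining constraints:
  u = 0 and v = 0 → (0, 0)
  2u + 3v = 8 and v = 0 → (4, 0)
  2u + 3v = 8 and u = 0 → (0, 2.667)

Vertices: (0, 0), (4, 0), (0, 2.667)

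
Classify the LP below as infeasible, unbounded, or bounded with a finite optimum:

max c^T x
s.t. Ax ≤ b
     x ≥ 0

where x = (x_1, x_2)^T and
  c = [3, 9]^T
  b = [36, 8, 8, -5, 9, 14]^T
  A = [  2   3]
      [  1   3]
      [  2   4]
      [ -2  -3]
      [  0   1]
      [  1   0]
The point (0, 2) satisfies every constraint, so the LP is feasible; the constraints give x_1 ≤ 14 and x_2 ≤ 9, which with x_1, x_2 ≥ 0 keep the feasible region inside a bounded box. A feasible, bounded LP attains a finite optimum at a vertex.

Evaluating z = 3x_1 + 9x_2 at each vertex:
  (2.5, 0): z = 7.5
  (4, 0): z = 12
  (0, 2): z = 18
  (0, 1.667): z = 15

The LP has an optimal solution: (0, 2) with z = 18.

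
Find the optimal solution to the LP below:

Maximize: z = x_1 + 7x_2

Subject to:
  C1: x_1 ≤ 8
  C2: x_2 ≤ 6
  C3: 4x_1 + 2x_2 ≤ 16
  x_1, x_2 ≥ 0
Each vertex is the intersection of two constraint boundaries that also satisfies all remaining constraints:
  x_1 = 0 and x_2 = 0 → (0, 0)
  4x_1 + 2x_2 = 16 and x_2 = 0 → (4, 0)
  x_2 = 6 and 4x_1 + 2x_2 = 16 → (1, 6)
  x_2 = 6 and x_1 = 0 → (0, 6)

Evaluating z = x_1 + 7x_2 at each vertex:
  (0, 0): z = 0
  (4, 0): z = 4
  (1, 6): z = 43
  (0, 6): z = 42

The maximum is at (1, 6) with z = 43.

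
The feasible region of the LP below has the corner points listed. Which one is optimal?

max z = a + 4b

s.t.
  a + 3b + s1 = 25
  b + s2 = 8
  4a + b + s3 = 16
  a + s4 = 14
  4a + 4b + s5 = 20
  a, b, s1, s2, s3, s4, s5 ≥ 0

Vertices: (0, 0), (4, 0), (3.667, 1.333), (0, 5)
Evaluating z = a + 4b at each vertex:
  (0, 0): z = 0
  (4, 0): z = 4
  (3.667, 1.333): z = 9
  (0, 5): z = 20

The largest value is z = 20, attained at (0, 5).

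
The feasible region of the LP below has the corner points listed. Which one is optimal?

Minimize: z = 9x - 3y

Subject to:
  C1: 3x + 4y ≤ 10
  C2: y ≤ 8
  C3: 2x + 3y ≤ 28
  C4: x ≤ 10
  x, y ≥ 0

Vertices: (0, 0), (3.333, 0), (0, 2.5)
Evaluating z = 9x - 3y at each vertex:
  (0, 0): z = 0
  (3.333, 0): z = 30
  (0, 2.5): z = -7.5

The smallest value is z = -7.5, attained at (0, 2.5).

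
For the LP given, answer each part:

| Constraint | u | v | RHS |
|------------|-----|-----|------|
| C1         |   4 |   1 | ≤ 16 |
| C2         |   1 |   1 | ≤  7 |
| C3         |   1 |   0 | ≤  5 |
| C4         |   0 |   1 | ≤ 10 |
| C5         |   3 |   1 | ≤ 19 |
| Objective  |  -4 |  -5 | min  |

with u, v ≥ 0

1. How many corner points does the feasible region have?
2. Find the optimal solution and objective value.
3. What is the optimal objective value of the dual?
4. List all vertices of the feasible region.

1. 4
2. u = 0, v = 7, z = -35
3. -35 (by strong duality, equal to the primal optimum)
4. (0, 0), (4, 0), (3, 4), (0, 7)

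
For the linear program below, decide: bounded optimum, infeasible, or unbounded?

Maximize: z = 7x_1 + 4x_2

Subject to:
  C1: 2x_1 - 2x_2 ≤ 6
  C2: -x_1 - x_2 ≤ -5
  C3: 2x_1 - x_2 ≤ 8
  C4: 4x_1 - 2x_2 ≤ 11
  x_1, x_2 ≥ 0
Feasible point: (0, 5) satisfies every constraint, so the LP is feasible.
Direction d = (0, 1): for each constraint row a, a·d ≤ 0 —
  (2)(0) + (-2)(1) = -2 ≤ 0
  (-1)(0) + (-1)(1) = -1 ≤ 0
  (2)(0) + (-1)(1) = -1 ≤ 0
  (4)(0) + (-2)(1) = -2 ≤ 0
and d ≥ 0, so (0, 5) + t·d stays feasible for every t ≥ 0. Along this ray z = 7x_1 + 4x_2 changes by 4 per unit t, so z → +∞.

Unbounded — the objective can increase without bound over the feasible region.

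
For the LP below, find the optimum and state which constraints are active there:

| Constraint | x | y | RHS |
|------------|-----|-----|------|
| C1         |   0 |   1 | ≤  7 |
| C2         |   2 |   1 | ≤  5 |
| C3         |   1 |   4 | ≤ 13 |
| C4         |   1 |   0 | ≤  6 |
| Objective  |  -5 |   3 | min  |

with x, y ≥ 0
Optimal: x = 2.5, y = 0
Binding: C2, y ≥ 0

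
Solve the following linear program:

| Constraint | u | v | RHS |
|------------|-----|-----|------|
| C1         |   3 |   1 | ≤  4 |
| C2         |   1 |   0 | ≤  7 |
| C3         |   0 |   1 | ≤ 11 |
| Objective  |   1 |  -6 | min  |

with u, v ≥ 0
Each vertex is the intersection of two constraint boundaries that also satisfies all remaining constraints:
  u = 0 and v = 0 → (0, 0)
  3u + v = 4 and v = 0 → (1.333, 0)
  3u + v = 4 and u = 0 → (0, 4)

Evaluating z = u - 6v at each vertex:
  (0, 0): z = 0
  (1.333, 0): z = 1.333
  (0, 4): z = -24

The minimum is at (0, 4) with z = -24.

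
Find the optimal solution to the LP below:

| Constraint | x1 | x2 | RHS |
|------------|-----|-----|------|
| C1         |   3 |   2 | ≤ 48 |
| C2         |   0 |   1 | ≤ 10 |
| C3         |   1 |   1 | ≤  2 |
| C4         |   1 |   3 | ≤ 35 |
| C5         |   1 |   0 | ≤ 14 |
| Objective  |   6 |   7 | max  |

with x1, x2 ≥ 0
Each vertex is the intersection of two constraint boundaries that also satisfies all remaining constraints:
  x1 = 0 and x2 = 0 → (0, 0)
  x1 + x2 = 2 and x2 = 0 → (2, 0)
  x1 + x2 = 2 and x1 = 0 → (0, 2)

Evaluating z = 6x1 + 7x2 at each vertex:
  (0, 0): z = 0
  (2, 0): z = 12
  (0, 2): z = 14

The maximum is at (0, 2) with z = 14.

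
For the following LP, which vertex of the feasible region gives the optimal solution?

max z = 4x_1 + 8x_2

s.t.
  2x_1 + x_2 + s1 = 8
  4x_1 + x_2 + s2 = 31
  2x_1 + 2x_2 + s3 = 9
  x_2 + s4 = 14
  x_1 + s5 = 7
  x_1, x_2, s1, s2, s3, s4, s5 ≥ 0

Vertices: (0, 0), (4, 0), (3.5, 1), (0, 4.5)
Evaluating z = 4x_1 + 8x_2 at each vertex:
  (0, 0): z = 0
  (4, 0): z = 16
  (3.5, 1): z = 22
  (0, 4.5): z = 36

The largest value is z = 36, attained at (0, 4.5).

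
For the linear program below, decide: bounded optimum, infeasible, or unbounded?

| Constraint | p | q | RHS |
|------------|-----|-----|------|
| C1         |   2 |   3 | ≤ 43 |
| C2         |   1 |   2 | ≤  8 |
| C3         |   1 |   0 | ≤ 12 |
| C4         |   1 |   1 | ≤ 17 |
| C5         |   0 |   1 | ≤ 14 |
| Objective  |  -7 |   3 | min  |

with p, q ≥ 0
The point (8, 0) satisfies every constraint, so the LP is feasible; the constraints give p ≤ 12 and q ≤ 14, which with p, q ≥ 0 keep the feasible region inside a bounded box. A feasible, bounded LP attains a finite optimum at a vertex.

Evaluating z = -7p + 3q at each vertex:
  (0, 0): z = 0
  (8, 0): z = -56
  (0, 4): z = 12

The LP has an optimal solution: (8, 0) with z = -56.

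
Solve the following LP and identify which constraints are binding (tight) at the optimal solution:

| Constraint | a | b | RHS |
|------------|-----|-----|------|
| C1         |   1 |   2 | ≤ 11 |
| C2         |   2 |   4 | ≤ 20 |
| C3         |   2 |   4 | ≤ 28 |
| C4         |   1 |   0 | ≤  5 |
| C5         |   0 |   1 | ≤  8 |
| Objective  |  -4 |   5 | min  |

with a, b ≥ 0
Optimal: a = 5, b = 0
Binding: C4, b ≥ 0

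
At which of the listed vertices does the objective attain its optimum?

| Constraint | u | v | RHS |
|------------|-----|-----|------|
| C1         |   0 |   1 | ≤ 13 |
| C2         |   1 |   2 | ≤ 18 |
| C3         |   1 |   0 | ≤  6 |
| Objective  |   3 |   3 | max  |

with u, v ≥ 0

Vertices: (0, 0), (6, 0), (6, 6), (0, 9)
(6, 6) with z = 36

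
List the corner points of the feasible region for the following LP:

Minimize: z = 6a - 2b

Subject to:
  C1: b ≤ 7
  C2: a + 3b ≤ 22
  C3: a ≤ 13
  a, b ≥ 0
Each vertex is the intersection of two constraint boundaries that also satisfies all remaining constraints:
  a = 0 and b = 0 → (0, 0)
  a = 13 and b = 0 → (13, 0)
  a + 3b = 22 and a = 13 → (13, 3)
  b = 7 and a + 3b = 22 → (1, 7)
  b = 7 and a = 0 → (0, 7)

Vertices: (0, 0), (13, 0), (13, 3), (1, 7), (0, 7)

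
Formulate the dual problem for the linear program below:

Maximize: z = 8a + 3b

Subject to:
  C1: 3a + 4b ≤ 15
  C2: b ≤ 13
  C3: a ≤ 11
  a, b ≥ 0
Minimize: z = 15y1 + 13y2 + 11y3

Subject to:
  C1: -3y1 - y3 ≤ -8
  C2: -4y1 - y2 ≤ -3
  y1, y2, y3 ≥ 0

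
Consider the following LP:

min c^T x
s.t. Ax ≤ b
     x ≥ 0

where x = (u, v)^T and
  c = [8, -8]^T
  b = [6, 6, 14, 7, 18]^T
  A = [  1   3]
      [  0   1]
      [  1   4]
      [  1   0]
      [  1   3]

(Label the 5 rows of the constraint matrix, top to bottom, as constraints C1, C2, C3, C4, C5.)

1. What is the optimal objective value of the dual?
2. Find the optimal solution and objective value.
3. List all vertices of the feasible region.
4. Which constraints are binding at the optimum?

1. -16 (by strong duality, equal to the primal optimum)
2. u = 0, v = 2, z = -16
3. (0, 0), (6, 0), (0, 2)
4. C1, u ≥ 0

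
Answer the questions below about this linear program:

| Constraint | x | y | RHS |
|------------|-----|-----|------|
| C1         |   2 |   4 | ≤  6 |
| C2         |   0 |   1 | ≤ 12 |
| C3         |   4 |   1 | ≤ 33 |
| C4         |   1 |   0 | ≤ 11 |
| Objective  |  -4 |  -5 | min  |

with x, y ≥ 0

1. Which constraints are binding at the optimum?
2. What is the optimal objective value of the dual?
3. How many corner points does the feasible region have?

1. C1, y ≥ 0
2. -12 (by strong duality, equal to the primal optimum)
3. 3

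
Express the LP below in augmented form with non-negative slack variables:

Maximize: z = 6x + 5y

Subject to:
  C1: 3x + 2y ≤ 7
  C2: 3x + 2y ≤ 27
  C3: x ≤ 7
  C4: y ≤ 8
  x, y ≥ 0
max z = 6x + 5y

s.t.
  3x + 2y + s1 = 7
  3x + 2y + s2 = 27
  x + s3 = 7
  y + s4 = 8
  x, y, s1, s2, s3, s4 ≥ 0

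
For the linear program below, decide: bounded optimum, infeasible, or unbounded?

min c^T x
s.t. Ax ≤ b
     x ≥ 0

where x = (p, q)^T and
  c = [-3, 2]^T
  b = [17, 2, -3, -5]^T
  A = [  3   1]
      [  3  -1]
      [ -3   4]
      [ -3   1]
One constraint requires 3p - q ≤ 2, while the constraint -3p + q ≤ -5 is equivalent to 3p - q ≥ 5. Together they would need 5 ≤ 3p - q ≤ 2, which is impossible since 5 > 2. No point satisfies all constraints.

Infeasible: no point satisfies all constraints simultaneously.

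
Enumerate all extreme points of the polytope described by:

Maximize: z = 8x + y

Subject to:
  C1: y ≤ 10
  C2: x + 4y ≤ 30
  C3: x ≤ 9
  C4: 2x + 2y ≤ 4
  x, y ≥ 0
Each vertex is the intersection of two constraint boundaries that also satisfies all remaining constraints:
  x = 0 and y = 0 → (0, 0)
  2x + 2y = 4 and y = 0 → (2, 0)
  2x + 2y = 4 and x = 0 → (0, 2)

Vertices: (0, 0), (2, 0), (0, 2)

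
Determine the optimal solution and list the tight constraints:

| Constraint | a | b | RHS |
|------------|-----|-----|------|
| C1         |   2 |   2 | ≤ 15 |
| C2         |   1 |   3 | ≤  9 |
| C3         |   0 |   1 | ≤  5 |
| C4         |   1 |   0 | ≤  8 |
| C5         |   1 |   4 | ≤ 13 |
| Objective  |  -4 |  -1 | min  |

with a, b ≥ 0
Optimal: a = 7.5, b = 0
Slack at optimum:
  C1: slack = 0 (binding)
  C2: slack = 1.5
  C3: slack = 5
  C4: slack = 0.5
  C5: slack = 5.5
  a ≥ 0: a = 7.5
  b ≥ 0: b = 0 (binding)
Binding constraints: C1, b ≥ 0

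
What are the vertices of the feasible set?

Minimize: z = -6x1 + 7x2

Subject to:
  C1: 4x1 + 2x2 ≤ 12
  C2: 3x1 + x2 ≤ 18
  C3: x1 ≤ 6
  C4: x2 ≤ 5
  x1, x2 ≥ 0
Each vertex is the intersection of two constraint boundaries that also satisfies all remaining constraints:
  x1 = 0 and x2 = 0 → (0, 0)
  4x1 + 2x2 = 12 and x2 = 0 → (3, 0)
  4x1 + 2x2 = 12 and x2 = 5 → (0.5, 5)
  x2 = 5 and x1 = 0 → (0, 5)

Vertices: (0, 0), (3, 0), (0.5, 5), (0, 5)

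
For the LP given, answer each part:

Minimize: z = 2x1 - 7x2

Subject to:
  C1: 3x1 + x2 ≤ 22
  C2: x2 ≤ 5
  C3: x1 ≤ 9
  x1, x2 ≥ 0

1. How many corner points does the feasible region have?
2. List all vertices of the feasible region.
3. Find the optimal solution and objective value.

1. 4
2. (0, 0), (7.333, 0), (5.667, 5), (0, 5)
3. x1 = 0, x2 = 5, z = -35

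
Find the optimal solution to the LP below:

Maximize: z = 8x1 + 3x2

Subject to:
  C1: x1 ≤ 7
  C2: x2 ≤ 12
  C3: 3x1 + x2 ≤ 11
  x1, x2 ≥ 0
Each vertex is the intersection of two constraint boundaries that also satisfies all remaining constraints:
  x1 = 0 and x2 = 0 → (0, 0)
  3x1 + x2 = 11 and x2 = 0 → (3.667, 0)
  3x1 + x2 = 11 and x1 = 0 → (0, 11)

Evaluating z = 8x1 + 3x2 at each vertex:
  (0, 0): z = 0
  (3.667, 0): z = 29.33
  (0, 11): z = 33

The maximum is at (0, 11) with z = 33.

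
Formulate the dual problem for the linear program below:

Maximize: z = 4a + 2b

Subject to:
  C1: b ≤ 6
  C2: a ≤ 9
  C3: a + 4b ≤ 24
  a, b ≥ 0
Minimize: z = 6y1 + 9y2 + 24y3

Subject to:
  C1: -y2 - y3 ≤ -4
  C2: -y1 - 4y3 ≤ -2
  y1, y2, y3 ≥ 0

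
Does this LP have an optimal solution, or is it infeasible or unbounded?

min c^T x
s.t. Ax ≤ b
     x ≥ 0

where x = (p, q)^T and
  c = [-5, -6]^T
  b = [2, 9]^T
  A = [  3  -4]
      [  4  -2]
Feasible point: (0, 0) satisfies every constraint, so the LP is feasible.
Direction d = (0, 1): for each constraint row a, a·d ≤ 0 —
  (3)(0) + (-4)(1) = -4 ≤ 0
  (4)(0) + (-2)(1) = -2 ≤ 0
and d ≥ 0, so (0, 0) + t·d stays feasible for every t ≥ 0. Along this ray z = -5p - 6q changes by -6 per unit t, so z → −∞.

Unbounded: there is a feasible ray along which z → −∞.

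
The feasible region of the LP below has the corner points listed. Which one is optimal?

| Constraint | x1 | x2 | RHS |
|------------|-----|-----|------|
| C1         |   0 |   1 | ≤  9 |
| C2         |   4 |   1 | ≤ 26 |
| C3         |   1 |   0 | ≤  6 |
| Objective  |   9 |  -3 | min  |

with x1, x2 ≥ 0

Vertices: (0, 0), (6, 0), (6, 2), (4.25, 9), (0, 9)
Evaluating z = 9x1 - 3x2 at each vertex:
  (0, 0): z = 0
  (6, 0): z = 54
  (6, 2): z = 48
  (4.25, 9): z = 11.25
  (0, 9): z = -27

The smallest value is z = -27, attained at (0, 9).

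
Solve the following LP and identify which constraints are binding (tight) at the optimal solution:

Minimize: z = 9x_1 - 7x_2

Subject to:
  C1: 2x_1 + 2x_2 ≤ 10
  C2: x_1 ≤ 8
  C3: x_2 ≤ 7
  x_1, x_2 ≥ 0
Optimal: x_1 = 0, x_2 = 5
Slack at optimum:
  C1: slack = 0 (binding)
  C2: slack = 8
  C3: slack = 2
  x_1 ≥ 0: x_1 = 0 (binding)
  x_2 ≥ 0: x_2 = 5
Binding constraints: C1, x_1 ≥ 0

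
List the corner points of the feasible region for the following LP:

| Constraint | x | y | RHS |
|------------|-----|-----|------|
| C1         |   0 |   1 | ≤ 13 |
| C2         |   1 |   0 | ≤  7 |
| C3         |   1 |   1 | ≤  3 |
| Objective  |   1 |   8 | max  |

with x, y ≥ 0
Each vertex is the intersection of two constraint boundaries that also satisfies all remaining constraints:
  x = 0 and y = 0 → (0, 0)
  x + y = 3 and y = 0 → (3, 0)
  x + y = 3 and x = 0 → (0, 3)

Vertices: (0, 0), (3, 0), (0, 3)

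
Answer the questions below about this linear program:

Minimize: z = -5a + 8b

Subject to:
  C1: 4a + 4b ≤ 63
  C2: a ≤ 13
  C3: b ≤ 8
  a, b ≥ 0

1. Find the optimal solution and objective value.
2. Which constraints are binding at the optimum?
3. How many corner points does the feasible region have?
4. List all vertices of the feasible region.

1. a = 13, b = 0, z = -65
2. C2, b ≥ 0
3. 5
4. (0, 0), (13, 0), (13, 2.75), (7.75, 8), (0, 8)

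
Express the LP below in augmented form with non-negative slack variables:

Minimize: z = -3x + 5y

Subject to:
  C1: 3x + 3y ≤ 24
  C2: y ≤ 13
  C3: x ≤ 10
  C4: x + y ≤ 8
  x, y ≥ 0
min z = -3x + 5y

s.t.
  3x + 3y + s1 = 24
  y + s2 = 13
  x + s3 = 10
  x + y + s4 = 8
  x, y, s1, s2, s3, s4 ≥ 0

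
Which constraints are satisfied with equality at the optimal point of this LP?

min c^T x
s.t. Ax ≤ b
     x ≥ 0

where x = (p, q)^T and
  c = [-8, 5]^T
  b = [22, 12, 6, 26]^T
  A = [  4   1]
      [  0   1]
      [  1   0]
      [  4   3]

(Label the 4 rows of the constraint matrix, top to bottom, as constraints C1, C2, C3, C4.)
Optimal: p = 5.5, q = 0
Slack at optimum:
  C1: slack = 0 (binding)
  C2: slack = 12
  C3: slack = 0.5
  C4: slack = 4
  p ≥ 0: p = 5.5
  q ≥ 0: q = 0 (binding)
Binding constraints: C1, q ≥ 0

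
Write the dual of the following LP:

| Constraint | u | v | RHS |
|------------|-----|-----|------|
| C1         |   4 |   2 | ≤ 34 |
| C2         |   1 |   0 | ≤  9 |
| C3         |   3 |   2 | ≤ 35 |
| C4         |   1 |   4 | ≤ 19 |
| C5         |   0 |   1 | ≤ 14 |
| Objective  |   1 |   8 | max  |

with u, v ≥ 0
Minimize: z = 34y1 + 9y2 + 35y3 + 19y4 + 14y5

Subject to:
  C1: -4y1 - y2 - 3y3 - y4 ≤ -1
  C2: -2y1 - 2y3 - 4y4 - y5 ≤ -8
  y1, y2, y3, y4, y5 ≥ 0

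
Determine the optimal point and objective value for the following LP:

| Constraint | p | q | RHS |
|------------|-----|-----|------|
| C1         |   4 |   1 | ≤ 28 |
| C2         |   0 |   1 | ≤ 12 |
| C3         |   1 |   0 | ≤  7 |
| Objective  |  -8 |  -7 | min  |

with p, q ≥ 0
p = 4, q = 12, z = -116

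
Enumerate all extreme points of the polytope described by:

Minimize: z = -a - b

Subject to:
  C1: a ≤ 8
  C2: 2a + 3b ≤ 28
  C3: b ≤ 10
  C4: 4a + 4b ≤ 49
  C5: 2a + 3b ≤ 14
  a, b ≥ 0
Each vertex is the intersection of two constraint boundaries that also satisfies all remaining constraints:
  a = 0 and b = 0 → (0, 0)
  2a + 3b = 14 and b = 0 → (7, 0)
  2a + 3b = 14 and a = 0 → (0, 4.667)

Vertices: (0, 0), (7, 0), (0, 4.667)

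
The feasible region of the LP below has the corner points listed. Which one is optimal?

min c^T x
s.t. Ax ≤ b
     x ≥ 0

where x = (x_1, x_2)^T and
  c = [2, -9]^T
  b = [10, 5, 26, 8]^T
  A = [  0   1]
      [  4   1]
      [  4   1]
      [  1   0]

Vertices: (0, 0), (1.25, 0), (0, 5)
(0, 5) with z = -45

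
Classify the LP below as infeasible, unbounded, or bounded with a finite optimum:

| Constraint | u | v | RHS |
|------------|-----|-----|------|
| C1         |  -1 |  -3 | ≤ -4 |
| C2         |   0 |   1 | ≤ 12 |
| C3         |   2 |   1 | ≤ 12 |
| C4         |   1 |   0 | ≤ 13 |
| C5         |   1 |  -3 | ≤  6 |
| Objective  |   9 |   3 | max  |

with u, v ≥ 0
The point (6, 0) satisfies every constraint, so the LP is feasible; the constraints give u ≤ 13 and v ≤ 12, which with u, v ≥ 0 keep the feasible region inside a bounded box. A feasible, bounded LP attains a finite optimum at a vertex.

The LP has an optimal solution: (6, 0) with z = 54.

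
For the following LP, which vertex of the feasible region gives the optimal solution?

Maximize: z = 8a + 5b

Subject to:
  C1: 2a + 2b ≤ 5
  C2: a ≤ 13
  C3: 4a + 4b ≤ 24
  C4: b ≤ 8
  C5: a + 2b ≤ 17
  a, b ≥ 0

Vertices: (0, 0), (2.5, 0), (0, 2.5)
(2.5, 0) with z = 20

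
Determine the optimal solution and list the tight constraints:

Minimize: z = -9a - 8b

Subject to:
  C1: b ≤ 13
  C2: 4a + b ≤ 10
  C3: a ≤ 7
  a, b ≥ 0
Optimal: a = 0, b = 10
Binding: C2, a ≥ 0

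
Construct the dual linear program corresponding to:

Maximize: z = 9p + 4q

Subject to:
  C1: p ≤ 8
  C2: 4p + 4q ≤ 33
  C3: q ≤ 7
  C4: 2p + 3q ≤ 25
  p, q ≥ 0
Minimize: z = 8y1 + 33y2 + 7y3 + 25y4

Subject to:
  C1: -y1 - 4y2 - 2y4 ≤ -9
  C2: -4y2 - y3 - 3y4 ≤ -4
  y1, y2, y3, y4 ≥ 0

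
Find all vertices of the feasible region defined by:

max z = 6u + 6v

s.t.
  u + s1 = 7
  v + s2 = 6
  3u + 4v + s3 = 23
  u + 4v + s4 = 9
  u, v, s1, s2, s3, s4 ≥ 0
Each vertex is the intersection of two constraint boundaries that also satisfies all remaining constraints:
  u = 0 and v = 0 → (0, 0)
  u = 7 and v = 0 → (7, 0)
  u = 7 and 3u + 4v = 23 → (7, 0.5)
  u + 4v = 9 and u = 0 → (0, 2.25)

Vertices: (0, 0), (7, 0), (7, 0.5), (0, 2.25)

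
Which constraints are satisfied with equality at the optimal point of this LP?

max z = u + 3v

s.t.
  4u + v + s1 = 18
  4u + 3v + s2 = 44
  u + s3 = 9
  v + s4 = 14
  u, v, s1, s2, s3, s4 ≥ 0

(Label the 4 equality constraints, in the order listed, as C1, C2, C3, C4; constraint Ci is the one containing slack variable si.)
Optimal: u = 0.5, v = 14
Binding: C2, C4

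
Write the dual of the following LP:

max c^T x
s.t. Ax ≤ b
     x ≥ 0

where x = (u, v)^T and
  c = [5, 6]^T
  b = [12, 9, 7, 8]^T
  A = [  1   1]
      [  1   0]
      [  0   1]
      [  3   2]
Minimize: z = 12y1 + 9y2 + 7y3 + 8y4

Subject to:
  C1: -y1 - y2 - 3y4 ≤ -5
  C2: -y1 - y3 - 2y4 ≤ -6
  y1, y2, y3, y4 ≥ 0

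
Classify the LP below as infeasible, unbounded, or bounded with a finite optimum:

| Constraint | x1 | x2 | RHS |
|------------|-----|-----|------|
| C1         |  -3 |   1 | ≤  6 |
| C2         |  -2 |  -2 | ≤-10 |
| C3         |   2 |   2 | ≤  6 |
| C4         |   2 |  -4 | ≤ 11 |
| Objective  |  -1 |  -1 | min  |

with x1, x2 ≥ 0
C3 requires 2x1 + 2x2 ≤ 6, while C2 (-2x1 - 2x2 ≤ -10) is equivalent to 2x1 + 2x2 ≥ 10. Together they would need 10 ≤ 2x1 + 2x2 ≤ 6, which is impossible since 10 > 6. No point satisfies all constraints.

Infeasible — the constraint set is empty.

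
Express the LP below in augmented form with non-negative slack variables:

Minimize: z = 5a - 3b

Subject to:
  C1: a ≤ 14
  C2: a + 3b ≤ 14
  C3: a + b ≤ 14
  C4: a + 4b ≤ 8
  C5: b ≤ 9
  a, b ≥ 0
min z = 5a - 3b

s.t.
  a + s1 = 14
  a + 3b + s2 = 14
  a + b + s3 = 14
  a + 4b + s4 = 8
  b + s5 = 9
  a, b, s1, s2, s3, s4, s5 ≥ 0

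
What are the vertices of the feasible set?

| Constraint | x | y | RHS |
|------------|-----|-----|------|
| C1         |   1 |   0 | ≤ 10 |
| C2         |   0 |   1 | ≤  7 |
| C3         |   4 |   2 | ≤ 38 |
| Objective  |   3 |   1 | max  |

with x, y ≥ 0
Each vertex is the intersection of two constraint boundaries that also satisfies all remaining constraints:
  x = 0 and y = 0 → (0, 0)
  4x + 2y = 38 and y = 0 → (9.5, 0)
  y = 7 and 4x + 2y = 38 → (6, 7)
  y = 7 and x = 0 → (0, 7)

Vertices: (0, 0), (9.5, 0), (6, 7), (0, 7)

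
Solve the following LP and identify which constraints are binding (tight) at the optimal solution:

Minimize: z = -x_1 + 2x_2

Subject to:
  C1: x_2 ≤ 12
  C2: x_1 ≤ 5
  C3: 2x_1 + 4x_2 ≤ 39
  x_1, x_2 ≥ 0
Optimal: x_1 = 5, x_2 = 0
Slack at optimum:
  C1: slack = 12
  C2: slack = 0 (binding)
  C3: slack = 29
  x_1 ≥ 0: x_1 = 5
  x_2 ≥ 0: x_2 = 0 (binding)
Binding constraints: C2, x_2 ≥ 0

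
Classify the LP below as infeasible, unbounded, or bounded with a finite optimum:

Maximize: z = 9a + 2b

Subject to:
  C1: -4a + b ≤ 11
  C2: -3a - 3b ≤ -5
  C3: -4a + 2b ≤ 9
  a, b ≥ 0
Feasible point: (0, 2) satisfies every constraint, so the LP is feasible.
Direction d = (1, 0): for each constraint row a, a·d ≤ 0 —
  (-4)(1) + (1)(0) = -4 ≤ 0
  (-3)(1) + (-3)(0) = -3 ≤ 0
  (-4)(1) + (2)(0) = -4 ≤ 0
and d ≥ 0, so (0, 2) + t·d stays feasible for every t ≥ 0. Along this ray z = 9a + 2b changes by 9 per unit t, so z → +∞.

The LP is unbounded; z can be made arbitrarily large.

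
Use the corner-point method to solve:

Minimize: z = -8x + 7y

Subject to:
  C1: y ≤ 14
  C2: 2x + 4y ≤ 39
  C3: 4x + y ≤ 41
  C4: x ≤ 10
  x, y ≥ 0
Each vertex is the intersection of two constraint boundaries that also satisfies all remaining constraints:
  x = 0 and y = 0 → (0, 0)
  x = 10 and y = 0 → (10, 0)
  4x + y = 41 and x = 10 → (10, 1)
  2x + 4y = 39 and 4x + y = 41 → (8.929, 5.286)
  2x + 4y = 39 and x = 0 → (0, 9.75)

Evaluating z = -8x + 7y at each vertex:
  (0, 0): z = 0
  (10, 0): z = -80
  (10, 1): z = -73
  (8.929, 5.286): z = -34.43
  (0, 9.75): z = 68.25

The minimum is at (10, 0) with z = -80.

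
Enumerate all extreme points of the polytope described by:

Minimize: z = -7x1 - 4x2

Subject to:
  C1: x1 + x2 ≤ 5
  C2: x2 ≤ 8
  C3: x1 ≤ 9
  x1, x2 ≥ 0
Each vertex is the intersection of two constraint boundaries that also satisfies all remaining constraints:
  x1 = 0 and x2 = 0 → (0, 0)
  x1 + x2 = 5 and x2 = 0 → (5, 0)
  x1 + x2 = 5 and x1 = 0 → (0, 5)

Vertices: (0, 0), (5, 0), (0, 5)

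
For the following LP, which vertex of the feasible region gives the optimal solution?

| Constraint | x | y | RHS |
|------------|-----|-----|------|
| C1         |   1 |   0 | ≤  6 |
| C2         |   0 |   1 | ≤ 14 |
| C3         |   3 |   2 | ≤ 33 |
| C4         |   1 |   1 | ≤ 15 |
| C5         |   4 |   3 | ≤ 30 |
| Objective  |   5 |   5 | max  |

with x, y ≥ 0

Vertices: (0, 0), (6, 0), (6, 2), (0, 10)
(0, 10) with z = 50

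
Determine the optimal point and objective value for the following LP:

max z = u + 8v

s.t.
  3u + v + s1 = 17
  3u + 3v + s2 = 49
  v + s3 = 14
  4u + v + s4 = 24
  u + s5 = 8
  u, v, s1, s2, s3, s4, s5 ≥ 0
Each vertex is the intersection of two constraint boundaries that also satisfies all remaining constraints:
  u = 0 and v = 0 → (0, 0)
  3u + v = 17 and v = 0 → (5.667, 0)
  3u + v = 17 and v = 14 → (1, 14)
  v = 14 and u = 0 → (0, 14)

Evaluating z = u + 8v at each vertex:
  (0, 0): z = 0
  (5.667, 0): z = 5.667
  (1, 14): z = 113
  (0, 14): z = 112

The maximum is at (1, 14) with z = 113.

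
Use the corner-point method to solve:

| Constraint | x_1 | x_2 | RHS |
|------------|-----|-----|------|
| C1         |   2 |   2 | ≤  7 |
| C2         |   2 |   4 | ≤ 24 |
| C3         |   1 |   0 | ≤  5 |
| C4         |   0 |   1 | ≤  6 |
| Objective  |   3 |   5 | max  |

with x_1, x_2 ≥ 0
x_1 = 0, x_2 = 3.5, z = 17.5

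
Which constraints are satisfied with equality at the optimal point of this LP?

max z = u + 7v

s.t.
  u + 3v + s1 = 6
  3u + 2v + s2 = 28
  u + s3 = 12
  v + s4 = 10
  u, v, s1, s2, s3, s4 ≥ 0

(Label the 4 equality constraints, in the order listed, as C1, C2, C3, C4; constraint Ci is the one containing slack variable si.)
Optimal: u = 0, v = 2
Binding: C1, u ≥ 0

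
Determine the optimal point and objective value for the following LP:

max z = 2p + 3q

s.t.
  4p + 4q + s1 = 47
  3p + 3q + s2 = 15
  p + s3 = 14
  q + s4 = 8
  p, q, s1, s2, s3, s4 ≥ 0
Each vertex is the intersection of two constraint boundaries that also satisfies all remaining constraints:
  p = 0 and q = 0 → (0, 0)
  3p + 3q = 15 and q = 0 → (5, 0)
  3p + 3q = 15 and p = 0 → (0, 5)

Evaluating z = 2p + 3q at each vertex:
  (0, 0): z = 0
  (5, 0): z = 10
  (0, 5): z = 15

The maximum is at (0, 5) with z = 15.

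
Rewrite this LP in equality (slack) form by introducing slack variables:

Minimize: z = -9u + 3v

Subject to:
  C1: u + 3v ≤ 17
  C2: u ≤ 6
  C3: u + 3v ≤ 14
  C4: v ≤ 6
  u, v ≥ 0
min z = -9u + 3v

s.t.
  u + 3v + s1 = 17
  u + s2 = 6
  u + 3v + s3 = 14
  v + s4 = 6
  u, v, s1, s2, s3, s4 ≥ 0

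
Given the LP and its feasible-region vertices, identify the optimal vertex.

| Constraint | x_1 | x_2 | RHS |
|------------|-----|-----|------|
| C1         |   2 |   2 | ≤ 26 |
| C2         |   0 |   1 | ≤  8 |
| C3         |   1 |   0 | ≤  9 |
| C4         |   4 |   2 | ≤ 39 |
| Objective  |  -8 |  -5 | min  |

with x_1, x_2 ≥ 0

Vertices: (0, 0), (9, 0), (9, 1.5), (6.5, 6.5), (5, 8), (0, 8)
(6.5, 6.5) with z = -84.5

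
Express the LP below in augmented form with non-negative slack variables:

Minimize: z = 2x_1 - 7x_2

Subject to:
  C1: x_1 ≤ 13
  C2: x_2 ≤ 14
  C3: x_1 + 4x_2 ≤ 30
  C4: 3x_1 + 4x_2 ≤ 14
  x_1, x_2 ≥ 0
min z = 2x_1 - 7x_2

s.t.
  x_1 + s1 = 13
  x_2 + s2 = 14
  x_1 + 4x_2 + s3 = 30
  3x_1 + 4x_2 + s4 = 14
  x_1, x_2, s1, s2, s3, s4 ≥ 0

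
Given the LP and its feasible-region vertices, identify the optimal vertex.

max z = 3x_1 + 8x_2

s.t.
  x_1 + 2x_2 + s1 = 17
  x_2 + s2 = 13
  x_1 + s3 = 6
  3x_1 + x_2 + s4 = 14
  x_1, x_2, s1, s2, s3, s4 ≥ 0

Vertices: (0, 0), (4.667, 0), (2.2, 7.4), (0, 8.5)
(0, 8.5) with z = 68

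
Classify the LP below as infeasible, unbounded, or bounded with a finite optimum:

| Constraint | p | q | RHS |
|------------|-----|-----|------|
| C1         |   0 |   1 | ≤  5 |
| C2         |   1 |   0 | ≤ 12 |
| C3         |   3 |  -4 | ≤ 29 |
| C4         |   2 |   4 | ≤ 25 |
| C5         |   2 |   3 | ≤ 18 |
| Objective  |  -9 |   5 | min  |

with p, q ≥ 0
The point (9, 0) satisfies every constraint, so the LP is feasible; the constraints give p ≤ 12 and q ≤ 5, which with p, q ≥ 0 keep the feasible region inside a bounded box. A feasible, bounded LP attains a finite optimum at a vertex.

Feasible with finite optimum z* = -81 at (9, 0).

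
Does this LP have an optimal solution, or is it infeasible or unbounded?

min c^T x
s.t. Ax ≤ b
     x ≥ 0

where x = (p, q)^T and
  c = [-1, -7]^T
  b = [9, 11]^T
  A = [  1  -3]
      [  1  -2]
Feasible point: (0, 0) satisfies every constraint, so the LP is feasible.
Direction d = (0, 1): for each constraint row a, a·d ≤ 0 —
  (1)(0) + (-3)(1) = -3 ≤ 0
  (1)(0) + (-2)(1) = -2 ≤ 0
and d ≥ 0, so (0, 0) + t·d stays feasible for every t ≥ 0. Along this ray z = -p - 7q changes by -7 per unit t, so z → −∞.

Unbounded — the objective can decrease without bound over the feasible region.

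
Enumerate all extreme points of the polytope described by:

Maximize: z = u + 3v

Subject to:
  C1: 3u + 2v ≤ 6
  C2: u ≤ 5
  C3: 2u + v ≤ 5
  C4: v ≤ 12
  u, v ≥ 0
Each vertex is the intersection of two constraint boundaries that also satisfies all remaining constraints:
  u = 0 and v = 0 → (0, 0)
  3u + 2v = 6 and v = 0 → (2, 0)
  3u + 2v = 6 and u = 0 → (0, 3)

Vertices: (0, 0), (2, 0), (0, 3)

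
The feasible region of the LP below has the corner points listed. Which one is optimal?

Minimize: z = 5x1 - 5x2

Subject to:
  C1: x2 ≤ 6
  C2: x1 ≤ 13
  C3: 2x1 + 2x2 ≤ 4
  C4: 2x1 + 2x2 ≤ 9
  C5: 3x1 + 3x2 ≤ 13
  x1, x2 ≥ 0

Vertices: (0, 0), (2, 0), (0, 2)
(0, 2) with z = -10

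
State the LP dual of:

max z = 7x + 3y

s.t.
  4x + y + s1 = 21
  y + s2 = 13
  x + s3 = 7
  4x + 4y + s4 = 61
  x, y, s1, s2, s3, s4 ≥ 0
Minimize: z = 21y1 + 13y2 + 7y3 + 61y4

Subject to:
  C1: -4y1 - y3 - 4y4 ≤ -7
  C2: -y1 - y2 - 4y4 ≤ -3
  y1, y2, y3, y4 ≥ 0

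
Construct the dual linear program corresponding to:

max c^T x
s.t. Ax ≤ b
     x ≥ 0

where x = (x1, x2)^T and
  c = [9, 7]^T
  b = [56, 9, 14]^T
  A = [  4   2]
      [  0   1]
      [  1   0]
Minimize: z = 56y1 + 9y2 + 14y3

Subject to:
  C1: -4y1 - y3 ≤ -9
  C2: -2y1 - y2 ≤ -7
  y1, y2, y3 ≥ 0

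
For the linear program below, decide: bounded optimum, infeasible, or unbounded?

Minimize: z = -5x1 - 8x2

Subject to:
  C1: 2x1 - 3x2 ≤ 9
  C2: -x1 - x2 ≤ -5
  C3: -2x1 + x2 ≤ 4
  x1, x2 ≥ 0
Feasible point: (1, 4) satisfies every constraint, so the LP is feasible.
Direction d = (1, 1): for each constraint row a, a·d ≤ 0 —
  (2)(1) + (-3)(1) = -1 ≤ 0
  (-1)(1) + (-1)(1) = -2 ≤ 0
  (-2)(1) + (1)(1) = -1 ≤ 0
and d ≥ 0, so (1, 4) + t·d stays feasible for every t ≥ 0. Along this ray z = -5x1 - 8x2 changes by -13 per unit t, so z → −∞.

The LP is unbounded; z can be made arbitrarily small.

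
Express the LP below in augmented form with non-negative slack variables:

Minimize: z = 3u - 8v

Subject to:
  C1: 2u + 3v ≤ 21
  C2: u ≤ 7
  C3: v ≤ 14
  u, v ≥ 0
min z = 3u - 8v

s.t.
  2u + 3v + s1 = 21
  u + s2 = 7
  v + s3 = 14
  u, v, s1, s2, s3 ≥ 0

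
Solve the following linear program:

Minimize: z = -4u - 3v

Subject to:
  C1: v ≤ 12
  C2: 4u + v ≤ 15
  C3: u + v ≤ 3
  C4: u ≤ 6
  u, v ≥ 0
Each vertex is the intersection of two constraint boundaries that also satisfies all remaining constraints:
  u = 0 and v = 0 → (0, 0)
  u + v = 3 and v = 0 → (3, 0)
  u + v = 3 and u = 0 → (0, 3)

Evaluating z = -4u - 3v at each vertex:
  (0, 0): z = 0
  (3, 0): z = -12
  (0, 3): z = -9

The minimum is at (3, 0) with z = -12.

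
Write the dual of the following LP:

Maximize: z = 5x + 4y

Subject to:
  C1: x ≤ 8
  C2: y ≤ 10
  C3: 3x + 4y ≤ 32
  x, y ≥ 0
Minimize: z = 8y1 + 10y2 + 32y3

Subject to:
  C1: -y1 - 3y3 ≤ -5
  C2: -y2 - 4y3 ≤ -4
  y1, y2, y3 ≥ 0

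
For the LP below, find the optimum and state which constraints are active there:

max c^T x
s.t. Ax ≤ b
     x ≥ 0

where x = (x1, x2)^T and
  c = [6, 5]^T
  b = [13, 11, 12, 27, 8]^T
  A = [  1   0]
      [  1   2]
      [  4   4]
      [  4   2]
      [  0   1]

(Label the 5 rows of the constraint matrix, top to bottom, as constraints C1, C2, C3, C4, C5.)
Optimal: x1 = 3, x2 = 0
Slack at optimum:
  C1: slack = 10
  C2: slack = 8
  C3: slack = 0 (binding)
  C4: slack = 15
  C5: slack = 8
  x1 ≥ 0: x1 = 3
  x2 ≥ 0: x2 = 0 (binding)
Binding constraints: C3, x2 ≥ 0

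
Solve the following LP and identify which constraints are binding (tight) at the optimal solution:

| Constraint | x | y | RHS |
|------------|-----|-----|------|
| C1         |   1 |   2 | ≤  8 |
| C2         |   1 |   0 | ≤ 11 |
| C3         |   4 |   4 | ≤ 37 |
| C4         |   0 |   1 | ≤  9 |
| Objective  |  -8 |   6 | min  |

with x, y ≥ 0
Optimal: x = 8, y = 0
Slack at optimum:
  C1: slack = 0 (binding)
  C2: slack = 3
  C3: slack = 5
  C4: slack = 9
  x ≥ 0: x = 8
  y ≥ 0: y = 0 (binding)
Binding constraints: C1, y ≥ 0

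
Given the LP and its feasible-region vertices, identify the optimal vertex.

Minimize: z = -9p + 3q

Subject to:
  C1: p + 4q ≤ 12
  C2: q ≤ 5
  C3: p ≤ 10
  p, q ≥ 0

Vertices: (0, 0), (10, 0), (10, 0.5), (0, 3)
Evaluating z = -9p + 3q at each vertex:
  (0, 0): z = 0
  (10, 0): z = -90
  (10, 0.5): z = -88.5
  (0, 3): z = 9

The smallest value is z = -90, attained at (10, 0).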